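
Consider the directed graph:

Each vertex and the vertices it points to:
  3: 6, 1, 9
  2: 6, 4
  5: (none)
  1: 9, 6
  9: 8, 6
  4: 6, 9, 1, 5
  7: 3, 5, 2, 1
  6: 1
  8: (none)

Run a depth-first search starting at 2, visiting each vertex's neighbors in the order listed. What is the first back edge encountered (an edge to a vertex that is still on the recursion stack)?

9→6

DFS from 2 (visiting each vertex's neighbors in the order listed); mark gray on enter, black on exit:
2 gray
  6 gray
    1 gray
      9 gray
        8 gray
        8 black
        9→6: 6 is gray → back edge
First back edge: 9 → 6.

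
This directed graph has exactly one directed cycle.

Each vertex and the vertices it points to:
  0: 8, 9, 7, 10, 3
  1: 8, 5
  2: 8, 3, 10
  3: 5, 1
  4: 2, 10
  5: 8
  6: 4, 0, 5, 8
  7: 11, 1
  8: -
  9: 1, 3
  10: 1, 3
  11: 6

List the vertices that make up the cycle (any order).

DFS with gray/black marking from 11:
11 gray
  6 gray
    4 gray
      2 gray
        8 gray
        8 black
        3 gray
          5 gray
            5→8: 8 black — skip
          5 black
          1 gray
            1→8: 8 black — skip
            1→5: 5 black — skip
          1 black
        3 black
        10 gray
          10→1: 1 black — skip
          10→3: 3 black — skip
        10 black
      2 black
      4→10: 10 black — skip
    4 black
    0 gray
      0→8: 8 black — skip
      9 gray
        9→1: 1 black — skip
        9→3: 3 black — skip
      9 black
      7 gray
        7→11: 11 is gray → back edge
Back edge closes the cycle 11 → 6 → 0 → 7 → 11; its vertices are {0, 6, 7, 11}.

0, 6, 7, 11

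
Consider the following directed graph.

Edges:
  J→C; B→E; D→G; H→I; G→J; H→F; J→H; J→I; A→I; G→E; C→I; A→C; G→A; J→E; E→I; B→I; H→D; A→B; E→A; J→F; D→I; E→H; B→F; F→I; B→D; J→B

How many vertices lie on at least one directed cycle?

7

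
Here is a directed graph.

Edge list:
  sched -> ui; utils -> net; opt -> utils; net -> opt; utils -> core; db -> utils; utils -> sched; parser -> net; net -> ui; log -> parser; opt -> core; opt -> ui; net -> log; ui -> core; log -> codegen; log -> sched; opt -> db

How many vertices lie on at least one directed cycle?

6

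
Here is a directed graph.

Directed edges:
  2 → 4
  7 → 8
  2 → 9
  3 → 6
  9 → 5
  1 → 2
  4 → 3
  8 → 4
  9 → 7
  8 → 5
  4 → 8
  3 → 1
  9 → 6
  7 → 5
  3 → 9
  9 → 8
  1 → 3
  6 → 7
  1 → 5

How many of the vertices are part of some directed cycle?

8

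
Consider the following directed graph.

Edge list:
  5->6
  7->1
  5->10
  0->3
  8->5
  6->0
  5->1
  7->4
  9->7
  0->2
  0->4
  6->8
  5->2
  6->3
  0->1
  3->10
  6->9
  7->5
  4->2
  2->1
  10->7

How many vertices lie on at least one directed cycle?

8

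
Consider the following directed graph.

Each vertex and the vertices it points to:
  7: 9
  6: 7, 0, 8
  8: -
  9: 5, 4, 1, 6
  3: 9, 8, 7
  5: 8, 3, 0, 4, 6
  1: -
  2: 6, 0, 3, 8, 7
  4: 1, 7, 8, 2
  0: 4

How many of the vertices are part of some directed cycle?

8

A vertex is on a directed cycle iff it belongs to a strongly connected component of size ≥ 2 (or has a self-loop).
The vertices on cycles are {0, 2, 3, 4, 5, 6, 7, 9} — 8 in total.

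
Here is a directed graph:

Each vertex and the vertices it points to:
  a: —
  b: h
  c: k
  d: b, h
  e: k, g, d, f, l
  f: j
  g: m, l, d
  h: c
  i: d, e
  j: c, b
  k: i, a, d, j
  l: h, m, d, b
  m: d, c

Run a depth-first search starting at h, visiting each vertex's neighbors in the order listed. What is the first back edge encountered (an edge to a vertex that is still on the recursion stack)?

DFS from h (visiting each vertex's neighbors in the order listed); mark gray on enter, black on exit:
h gray
  c gray
    k gray
      i gray
        d gray
          b gray
            b→h: h is gray → back edge
First back edge: b → h.

b->h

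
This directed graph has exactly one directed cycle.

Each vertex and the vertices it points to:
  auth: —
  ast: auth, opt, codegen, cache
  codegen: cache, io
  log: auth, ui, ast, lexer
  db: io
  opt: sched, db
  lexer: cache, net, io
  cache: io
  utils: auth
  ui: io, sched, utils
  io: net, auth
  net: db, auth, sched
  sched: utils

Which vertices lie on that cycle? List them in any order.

DFS with gray/black marking from net:
net gray
  db gray
    io gray
      io→net: net is gray → back edge
Back edge closes the cycle net → db → io → net; its vertices are {db, io, net}.

db, io, net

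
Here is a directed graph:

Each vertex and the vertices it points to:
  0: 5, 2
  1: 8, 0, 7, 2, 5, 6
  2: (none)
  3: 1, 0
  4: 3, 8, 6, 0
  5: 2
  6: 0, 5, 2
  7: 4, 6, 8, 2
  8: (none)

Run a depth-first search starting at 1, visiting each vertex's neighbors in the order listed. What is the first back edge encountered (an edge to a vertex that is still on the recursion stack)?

DFS from 1 (visiting each vertex's neighbors in the order listed); mark gray on enter, black on exit:
1 gray
  8 gray
  8 black
  0 gray
    5 gray
      2 gray
      2 black
    5 black
    0→2: 2 black — skip
  0 black
  7 gray
    4 gray
      3 gray
        3→1: 1 is gray → back edge
First back edge: 3 → 1.

3->1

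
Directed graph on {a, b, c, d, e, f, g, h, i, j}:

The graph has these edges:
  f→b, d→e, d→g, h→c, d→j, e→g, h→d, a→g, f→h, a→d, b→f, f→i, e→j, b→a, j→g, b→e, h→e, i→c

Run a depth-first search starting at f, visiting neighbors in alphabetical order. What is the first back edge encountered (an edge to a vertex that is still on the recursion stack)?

b->f

DFS from f (visiting neighbors in alphabetical order); mark gray on enter, black on exit:
f gray
  b gray
    a gray
      d gray
        e gray
          g gray
          g black
          j gray
            j→g: g black — skip
          j black
        e black
        d→g: g black — skip
        d→j: j black — skip
      d black
      a→g: g black — skip
    a black
    b→e: e black — skip
    b→f: f is gray → back edge
First back edge: b → f.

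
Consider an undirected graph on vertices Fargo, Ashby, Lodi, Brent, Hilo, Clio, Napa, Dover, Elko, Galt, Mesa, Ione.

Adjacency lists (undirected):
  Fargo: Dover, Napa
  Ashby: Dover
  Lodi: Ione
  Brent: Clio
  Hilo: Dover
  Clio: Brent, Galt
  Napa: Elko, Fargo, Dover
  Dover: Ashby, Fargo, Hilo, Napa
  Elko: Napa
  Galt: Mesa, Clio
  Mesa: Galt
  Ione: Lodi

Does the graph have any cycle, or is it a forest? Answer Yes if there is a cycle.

DFS, tracking each vertex's parent; an edge to a visited non-parent vertex closes a cycle.
Start from Elko:
visit Elko (parent –)
  visit Napa (parent Elko)
    Napa–Elko: parent, skip
    visit Fargo (parent Napa)
      visit Dover (parent Fargo)
        visit Ashby (parent Dover)
          Ashby–Dover: parent, skip
        Dover–Fargo: parent, skip
        visit Hilo (parent Dover)
          Hilo–Dover: parent, skip
        Dover–Napa: Napa visited and ≠ parent → cycle
Cycle: Napa – Fargo – Dover – Napa.

Yes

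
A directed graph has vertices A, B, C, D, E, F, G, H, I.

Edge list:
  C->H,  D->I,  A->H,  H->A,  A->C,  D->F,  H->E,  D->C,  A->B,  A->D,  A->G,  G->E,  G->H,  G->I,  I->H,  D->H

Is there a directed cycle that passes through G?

G is on a cycle iff G can reach itself via ≥1 edge.
G → H → A → G — yes.

Yes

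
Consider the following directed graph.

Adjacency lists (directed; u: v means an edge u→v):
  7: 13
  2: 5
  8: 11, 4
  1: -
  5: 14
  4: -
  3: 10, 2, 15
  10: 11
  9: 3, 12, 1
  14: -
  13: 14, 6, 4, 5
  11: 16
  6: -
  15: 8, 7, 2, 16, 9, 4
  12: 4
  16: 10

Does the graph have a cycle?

Yes

DFS with white/gray/black marking, starting from 11:
11 gray
  16 gray
    10 gray
      10→11: 11 is gray → back edge
Back edge found, so a cycle exists: 11 → 16 → 10 → 11.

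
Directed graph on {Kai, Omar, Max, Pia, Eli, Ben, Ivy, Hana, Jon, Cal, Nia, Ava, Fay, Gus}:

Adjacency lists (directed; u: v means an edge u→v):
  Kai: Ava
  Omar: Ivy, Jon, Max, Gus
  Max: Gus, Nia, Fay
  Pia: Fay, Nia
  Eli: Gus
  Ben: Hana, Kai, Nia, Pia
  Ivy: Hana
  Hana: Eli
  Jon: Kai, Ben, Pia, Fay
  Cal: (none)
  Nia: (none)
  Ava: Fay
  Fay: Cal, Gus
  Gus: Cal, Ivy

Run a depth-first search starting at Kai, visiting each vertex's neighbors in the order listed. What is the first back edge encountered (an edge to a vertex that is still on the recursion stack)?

Eli->Gus

DFS from Kai (visiting each vertex's neighbors in the order listed); mark gray on enter, black on exit:
Kai gray
  Ava gray
    Fay gray
      Cal gray
      Cal black
      Gus gray
        Gus→Cal: Cal black — skip
        Ivy gray
          Hana gray
            Eli gray
              Eli→Gus: Gus is gray → back edge
First back edge: Eli → Gus.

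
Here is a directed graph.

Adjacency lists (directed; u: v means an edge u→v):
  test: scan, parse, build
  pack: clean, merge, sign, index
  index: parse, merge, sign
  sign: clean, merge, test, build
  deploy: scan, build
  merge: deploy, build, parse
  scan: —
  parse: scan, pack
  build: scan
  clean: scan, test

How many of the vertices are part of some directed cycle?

A vertex is on a directed cycle iff it belongs to a strongly connected component of size ≥ 2 (or has a self-loop).
The vertices on cycles are {pack, sign, test, clean, index, merge, parse} — 7 in total.

7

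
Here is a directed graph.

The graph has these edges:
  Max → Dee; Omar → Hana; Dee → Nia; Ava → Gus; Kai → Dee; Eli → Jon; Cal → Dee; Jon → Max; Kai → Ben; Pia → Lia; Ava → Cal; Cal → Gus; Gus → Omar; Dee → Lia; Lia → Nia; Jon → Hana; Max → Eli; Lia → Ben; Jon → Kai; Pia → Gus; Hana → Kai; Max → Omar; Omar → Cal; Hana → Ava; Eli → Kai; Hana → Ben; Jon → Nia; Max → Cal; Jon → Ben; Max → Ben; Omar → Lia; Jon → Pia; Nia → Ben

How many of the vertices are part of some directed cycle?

A vertex is on a directed cycle iff it belongs to a strongly connected component of size ≥ 2 (or has a self-loop).
The vertices on cycles are {Ava, Cal, Eli, Gus, Jon, Max, Hana, Omar} — 8 in total.

8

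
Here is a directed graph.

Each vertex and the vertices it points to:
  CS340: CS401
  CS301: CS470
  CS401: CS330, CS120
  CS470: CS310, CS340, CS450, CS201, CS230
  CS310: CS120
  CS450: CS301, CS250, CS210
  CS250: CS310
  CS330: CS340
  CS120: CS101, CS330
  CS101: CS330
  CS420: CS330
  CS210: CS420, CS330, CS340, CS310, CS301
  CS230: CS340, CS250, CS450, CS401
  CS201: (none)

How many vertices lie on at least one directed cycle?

A vertex is on a directed cycle iff it belongs to a strongly connected component of size ≥ 2 (or has a self-loop).
The vertices on cycles are {CS101, CS120, CS210, CS230, CS301, CS330, CS340, CS401, CS450, CS470} — 10 in total.

10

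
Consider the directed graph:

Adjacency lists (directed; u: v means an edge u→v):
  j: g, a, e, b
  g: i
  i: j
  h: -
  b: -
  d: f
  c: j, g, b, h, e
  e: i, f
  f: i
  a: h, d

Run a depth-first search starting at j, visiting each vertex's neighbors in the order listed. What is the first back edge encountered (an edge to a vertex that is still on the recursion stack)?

i->j

DFS from j (visiting each vertex's neighbors in the order listed); mark gray on enter, black on exit:
j gray
  g gray
    i gray
      i→j: j is gray → back edge
First back edge: i → j.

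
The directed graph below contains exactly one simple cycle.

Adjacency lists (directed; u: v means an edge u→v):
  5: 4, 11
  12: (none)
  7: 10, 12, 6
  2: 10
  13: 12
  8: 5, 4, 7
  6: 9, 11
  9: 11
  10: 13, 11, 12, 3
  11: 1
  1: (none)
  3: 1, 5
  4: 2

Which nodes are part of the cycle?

2, 3, 4, 5, 10

DFS with gray/black marking from 5:
5 gray
  4 gray
    2 gray
      10 gray
        13 gray
          12 gray
          12 black
        13 black
        11 gray
          1 gray
          1 black
        11 black
        10→12: 12 black — skip
        3 gray
          3→1: 1 black — skip
          3→5: 5 is gray → back edge
Back edge closes the cycle 5 → 4 → 2 → 10 → 3 → 5; its vertices are {2, 3, 4, 5, 10}.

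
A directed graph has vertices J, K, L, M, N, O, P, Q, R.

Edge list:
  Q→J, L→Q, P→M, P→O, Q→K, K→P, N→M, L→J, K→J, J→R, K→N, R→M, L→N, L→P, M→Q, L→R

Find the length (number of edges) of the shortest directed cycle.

4

For each vertex v, BFS finds the shortest path from v back to v.
The shortest such closed walk is P → M → Q → K → P, length 4.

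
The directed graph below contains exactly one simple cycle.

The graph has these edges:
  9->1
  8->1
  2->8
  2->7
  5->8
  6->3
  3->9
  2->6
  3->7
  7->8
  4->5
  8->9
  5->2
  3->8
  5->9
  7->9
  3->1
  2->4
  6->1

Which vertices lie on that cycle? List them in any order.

2, 4, 5

DFS with gray/black marking from 2:
2 gray
  7 gray
    9 gray
      1 gray
      1 black
    9 black
    8 gray
      8→1: 1 black — skip
      8→9: 9 black — skip
    8 black
  7 black
  6 gray
    6→1: 1 black — skip
    3 gray
      3→8: 8 black — skip
      3→1: 1 black — skip
      3→9: 9 black — skip
      3→7: 7 black — skip
    3 black
  6 black
  2→8: 8 black — skip
  4 gray
    5 gray
      5→8: 8 black — skip
      5→2: 2 is gray → back edge
Back edge closes the cycle 2 → 4 → 5 → 2; its vertices are {2, 4, 5}.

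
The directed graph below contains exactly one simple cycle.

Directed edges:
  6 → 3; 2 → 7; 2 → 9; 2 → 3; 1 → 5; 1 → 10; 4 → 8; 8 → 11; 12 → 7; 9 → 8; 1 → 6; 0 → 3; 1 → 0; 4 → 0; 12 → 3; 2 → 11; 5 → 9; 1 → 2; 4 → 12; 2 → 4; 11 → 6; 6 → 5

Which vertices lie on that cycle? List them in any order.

5, 6, 8, 9, 11

DFS with gray/black marking from 9:
9 gray
  8 gray
    11 gray
      6 gray
        5 gray
          5→9: 9 is gray → back edge
Back edge closes the cycle 9 → 8 → 11 → 6 → 5 → 9; its vertices are {5, 6, 8, 9, 11}.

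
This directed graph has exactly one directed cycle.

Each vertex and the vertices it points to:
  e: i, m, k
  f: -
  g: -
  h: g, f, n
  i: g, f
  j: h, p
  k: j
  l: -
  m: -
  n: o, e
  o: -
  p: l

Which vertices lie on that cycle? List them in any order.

e, h, j, k, n

DFS with gray/black marking from j:
j gray
  h gray
    g gray
    g black
    f gray
    f black
    n gray
      o gray
      o black
      e gray
        i gray
          i→g: g black — skip
          i→f: f black — skip
        i black
        m gray
        m black
        k gray
          k→j: j is gray → back edge
Back edge closes the cycle j → h → n → e → k → j; its vertices are {e, h, j, k, n}.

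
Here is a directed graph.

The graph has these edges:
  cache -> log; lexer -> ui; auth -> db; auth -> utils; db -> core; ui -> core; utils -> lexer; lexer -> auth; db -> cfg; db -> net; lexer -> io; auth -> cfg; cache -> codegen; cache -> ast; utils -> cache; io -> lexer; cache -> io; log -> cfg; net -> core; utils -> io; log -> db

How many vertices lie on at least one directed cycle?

A vertex is on a directed cycle iff it belongs to a strongly connected component of size ≥ 2 (or has a self-loop).
The vertices on cycles are {io, auth, cache, lexer, utils} — 5 in total.

5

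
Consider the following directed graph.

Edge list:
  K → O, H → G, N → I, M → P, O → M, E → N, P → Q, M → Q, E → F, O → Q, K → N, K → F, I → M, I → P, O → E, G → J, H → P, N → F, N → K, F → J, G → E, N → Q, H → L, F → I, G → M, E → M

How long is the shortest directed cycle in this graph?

2

For each vertex v, BFS finds the shortest path from v back to v.
The shortest such closed walk is N → K → N, length 2.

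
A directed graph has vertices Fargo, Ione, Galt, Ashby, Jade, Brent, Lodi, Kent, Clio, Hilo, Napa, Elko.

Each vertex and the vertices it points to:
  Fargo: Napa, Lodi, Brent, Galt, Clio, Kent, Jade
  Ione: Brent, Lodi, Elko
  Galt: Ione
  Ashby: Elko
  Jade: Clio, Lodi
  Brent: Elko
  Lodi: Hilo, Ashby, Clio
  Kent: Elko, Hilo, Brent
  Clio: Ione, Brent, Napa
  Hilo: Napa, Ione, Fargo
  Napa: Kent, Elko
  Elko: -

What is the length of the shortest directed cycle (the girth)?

For each vertex v, BFS finds the shortest path from v back to v.
The shortest such closed walk is Fargo → Kent → Hilo → Fargo, length 3.

3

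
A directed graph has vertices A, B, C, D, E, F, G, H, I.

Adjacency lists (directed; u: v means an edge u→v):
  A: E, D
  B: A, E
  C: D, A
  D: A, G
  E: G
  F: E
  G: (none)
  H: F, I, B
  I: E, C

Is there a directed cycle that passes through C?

No

C lies on a cycle iff there is a path from C back to itself.
Exploring from C, it never reaches itself; equivalently, its strongly connected component is a singleton.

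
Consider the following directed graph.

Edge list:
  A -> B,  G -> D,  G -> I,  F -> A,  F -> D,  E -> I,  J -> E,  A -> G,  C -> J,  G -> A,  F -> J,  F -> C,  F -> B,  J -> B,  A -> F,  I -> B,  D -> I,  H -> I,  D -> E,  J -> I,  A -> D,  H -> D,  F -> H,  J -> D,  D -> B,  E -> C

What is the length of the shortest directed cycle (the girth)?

2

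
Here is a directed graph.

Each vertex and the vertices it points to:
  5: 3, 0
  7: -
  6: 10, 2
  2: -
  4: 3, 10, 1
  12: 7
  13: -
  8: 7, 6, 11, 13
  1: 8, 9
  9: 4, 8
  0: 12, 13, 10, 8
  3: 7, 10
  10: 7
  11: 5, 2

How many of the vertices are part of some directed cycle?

7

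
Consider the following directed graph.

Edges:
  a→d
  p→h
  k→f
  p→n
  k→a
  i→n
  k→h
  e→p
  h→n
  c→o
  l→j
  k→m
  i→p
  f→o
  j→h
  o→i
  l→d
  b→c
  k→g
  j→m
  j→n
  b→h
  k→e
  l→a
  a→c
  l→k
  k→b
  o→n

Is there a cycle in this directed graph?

No

DFS with white/gray/black marking, starting from f:
f gray
  o gray
    i gray
      n gray
      n black
      p gray
        p→n: n black — skip
        h gray
          h→n: n black — skip
        h black
      p black
    i black
    o→n: n black — skip
  o black
f black
a gray
  d gray
  d black
  c gray
    c→o: o black — skip
  c black
a black
b gray
  b→c: c black — skip
  b→h: h black — skip
b black
e gray
  e→p: p black — skip
e black
g gray
g black
j gray
  j→h: h black — skip
  m gray
  m black
  j→n: n black — skip
j black
k gray
  k→m: m black — skip
  k→a: a black — skip
  k→b: b black — skip
  k→g: g black — skip
  k→h: h black — skip
  k→e: e black — skip
  k→f: f black — skip
k black
l gray
  l→a: a black — skip
  l→k: k black — skip
  l→j: j black — skip
  l→d: d black — skip
l black
Every edge goes to a white or black vertex — no back edge, so the graph is acyclic.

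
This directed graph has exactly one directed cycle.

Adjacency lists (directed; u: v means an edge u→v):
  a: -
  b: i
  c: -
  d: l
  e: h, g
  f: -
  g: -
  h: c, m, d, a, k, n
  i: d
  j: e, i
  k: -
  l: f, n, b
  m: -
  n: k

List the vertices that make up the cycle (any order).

b, d, i, l

DFS with gray/black marking from i:
i gray
  d gray
    l gray
      f gray
      f black
      n gray
        k gray
        k black
      n black
      b gray
        b→i: i is gray → back edge
Back edge closes the cycle i → d → l → b → i; its vertices are {b, d, i, l}.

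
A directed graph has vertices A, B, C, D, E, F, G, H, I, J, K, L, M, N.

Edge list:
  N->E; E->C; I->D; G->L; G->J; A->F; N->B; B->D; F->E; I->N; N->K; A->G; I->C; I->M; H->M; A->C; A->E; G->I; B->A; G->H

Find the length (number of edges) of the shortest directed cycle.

5

For each vertex v, BFS finds the shortest path from v back to v.
The shortest such closed walk is B → A → G → I → N → B, length 5.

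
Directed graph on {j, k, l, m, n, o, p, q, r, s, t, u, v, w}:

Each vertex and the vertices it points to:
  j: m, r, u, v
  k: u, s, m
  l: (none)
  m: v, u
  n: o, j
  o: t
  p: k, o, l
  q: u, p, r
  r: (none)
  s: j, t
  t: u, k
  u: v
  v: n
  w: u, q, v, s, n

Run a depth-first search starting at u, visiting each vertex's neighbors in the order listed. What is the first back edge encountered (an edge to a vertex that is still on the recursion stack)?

DFS from u (visiting each vertex's neighbors in the order listed); mark gray on enter, black on exit:
u gray
  v gray
    n gray
      o gray
        t gray
          t→u: u is gray → back edge
First back edge: t → u.

t->u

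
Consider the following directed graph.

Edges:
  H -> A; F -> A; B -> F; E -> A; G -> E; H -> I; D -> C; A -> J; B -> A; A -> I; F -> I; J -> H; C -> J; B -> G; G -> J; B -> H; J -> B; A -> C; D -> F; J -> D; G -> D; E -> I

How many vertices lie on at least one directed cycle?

9

A vertex is on a directed cycle iff it belongs to a strongly connected component of size ≥ 2 (or has a self-loop).
The vertices on cycles are {A, B, C, D, E, F, G, H, J} — 9 in total.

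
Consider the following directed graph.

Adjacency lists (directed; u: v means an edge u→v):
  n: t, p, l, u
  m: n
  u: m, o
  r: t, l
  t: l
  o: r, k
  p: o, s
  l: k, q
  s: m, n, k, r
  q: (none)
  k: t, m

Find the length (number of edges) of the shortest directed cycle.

3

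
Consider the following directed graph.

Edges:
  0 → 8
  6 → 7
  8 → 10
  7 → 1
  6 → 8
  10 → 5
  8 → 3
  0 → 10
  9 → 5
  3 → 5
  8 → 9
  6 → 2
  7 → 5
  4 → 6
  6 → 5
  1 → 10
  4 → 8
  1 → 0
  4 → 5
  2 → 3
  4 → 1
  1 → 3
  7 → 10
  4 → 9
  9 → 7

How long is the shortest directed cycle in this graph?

5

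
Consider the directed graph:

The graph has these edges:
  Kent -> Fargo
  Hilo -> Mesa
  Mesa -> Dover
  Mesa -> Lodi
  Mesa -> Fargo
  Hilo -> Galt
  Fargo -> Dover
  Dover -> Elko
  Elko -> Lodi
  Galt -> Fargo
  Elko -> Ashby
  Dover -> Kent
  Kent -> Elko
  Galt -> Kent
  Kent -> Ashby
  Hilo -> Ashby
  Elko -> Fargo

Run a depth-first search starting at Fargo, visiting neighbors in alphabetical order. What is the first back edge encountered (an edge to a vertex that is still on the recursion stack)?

Elko→Fargo

DFS from Fargo (visiting neighbors in alphabetical order); mark gray on enter, black on exit:
Fargo gray
  Dover gray
    Elko gray
      Ashby gray
      Ashby black
      Elko→Fargo: Fargo is gray → back edge
First back edge: Elko → Fargo.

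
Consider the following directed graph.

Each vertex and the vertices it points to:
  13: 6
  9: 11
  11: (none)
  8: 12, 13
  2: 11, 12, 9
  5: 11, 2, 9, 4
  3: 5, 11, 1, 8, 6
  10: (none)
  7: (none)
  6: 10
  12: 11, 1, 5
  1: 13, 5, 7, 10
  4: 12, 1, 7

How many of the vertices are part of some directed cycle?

5

A vertex is on a directed cycle iff it belongs to a strongly connected component of size ≥ 2 (or has a self-loop).
The vertices on cycles are {1, 2, 4, 5, 12} — 5 in total.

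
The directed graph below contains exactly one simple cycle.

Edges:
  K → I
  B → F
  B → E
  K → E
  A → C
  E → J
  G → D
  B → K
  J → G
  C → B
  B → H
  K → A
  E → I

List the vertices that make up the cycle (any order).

DFS with gray/black marking from C:
C gray
  B gray
    K gray
      A gray
        A→C: C is gray → back edge
Back edge closes the cycle C → B → K → A → C; its vertices are {A, B, C, K}.

A, B, C, K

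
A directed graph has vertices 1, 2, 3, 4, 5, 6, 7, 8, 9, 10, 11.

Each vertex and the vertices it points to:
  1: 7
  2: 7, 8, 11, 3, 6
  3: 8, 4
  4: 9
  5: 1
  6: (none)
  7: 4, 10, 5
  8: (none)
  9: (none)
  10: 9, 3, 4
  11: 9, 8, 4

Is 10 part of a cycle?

No

10 lies on a cycle iff there is a path from 10 back to itself.
Exploring from 10, it never reaches itself; equivalently, its strongly connected component is a singleton.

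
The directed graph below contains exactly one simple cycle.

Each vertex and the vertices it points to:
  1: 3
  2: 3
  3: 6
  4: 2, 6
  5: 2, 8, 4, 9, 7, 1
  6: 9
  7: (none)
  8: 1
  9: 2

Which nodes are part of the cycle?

2, 3, 6, 9

DFS with gray/black marking from 9:
9 gray
  2 gray
    3 gray
      6 gray
        6→9: 9 is gray → back edge
Back edge closes the cycle 9 → 2 → 3 → 6 → 9; its vertices are {2, 3, 6, 9}.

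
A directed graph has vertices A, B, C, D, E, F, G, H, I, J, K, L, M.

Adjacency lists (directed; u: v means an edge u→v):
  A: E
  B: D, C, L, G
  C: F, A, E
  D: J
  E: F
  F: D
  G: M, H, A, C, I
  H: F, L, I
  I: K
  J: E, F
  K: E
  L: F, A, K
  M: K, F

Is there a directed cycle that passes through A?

No

A lies on a cycle iff there is a path from A back to itself.
Exploring from A, it never reaches itself; equivalently, its strongly connected component is a singleton.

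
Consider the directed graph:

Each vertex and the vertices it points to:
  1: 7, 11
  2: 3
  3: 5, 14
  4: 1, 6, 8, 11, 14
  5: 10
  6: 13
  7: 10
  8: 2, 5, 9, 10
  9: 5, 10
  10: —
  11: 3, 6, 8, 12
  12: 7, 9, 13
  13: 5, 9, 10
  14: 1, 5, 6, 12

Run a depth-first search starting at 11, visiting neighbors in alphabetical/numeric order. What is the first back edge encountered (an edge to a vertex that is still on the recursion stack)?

1->11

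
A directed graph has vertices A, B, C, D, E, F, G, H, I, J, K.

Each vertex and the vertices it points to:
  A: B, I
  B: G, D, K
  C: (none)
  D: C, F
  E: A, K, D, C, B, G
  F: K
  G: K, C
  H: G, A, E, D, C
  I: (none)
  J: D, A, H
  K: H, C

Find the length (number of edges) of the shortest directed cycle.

3

For each vertex v, BFS finds the shortest path from v back to v.
The shortest such closed walk is H → G → K → H, length 3.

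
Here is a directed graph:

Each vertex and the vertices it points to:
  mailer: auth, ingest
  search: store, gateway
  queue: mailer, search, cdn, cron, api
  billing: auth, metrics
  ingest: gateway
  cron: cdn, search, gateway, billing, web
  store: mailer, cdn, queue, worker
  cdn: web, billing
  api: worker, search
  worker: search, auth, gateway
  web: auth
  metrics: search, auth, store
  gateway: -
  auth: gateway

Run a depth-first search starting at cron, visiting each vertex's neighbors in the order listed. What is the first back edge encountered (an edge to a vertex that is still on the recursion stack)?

store->cdn

DFS from cron (visiting each vertex's neighbors in the order listed); mark gray on enter, black on exit:
cron gray
  cdn gray
    web gray
      auth gray
        gateway gray
        gateway black
      auth black
    web black
    billing gray
      billing→auth: auth black — skip
      metrics gray
        search gray
          store gray
            mailer gray
              mailer→auth: auth black — skip
              ingest gray
                ingest→gateway: gateway black — skip
              ingest black
            mailer black
            store→cdn: cdn is gray → back edge
First back edge: store → cdn.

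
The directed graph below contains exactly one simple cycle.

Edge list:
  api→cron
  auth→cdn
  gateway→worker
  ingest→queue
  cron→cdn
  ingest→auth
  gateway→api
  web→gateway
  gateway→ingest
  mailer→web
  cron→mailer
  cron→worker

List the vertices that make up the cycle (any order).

DFS with gray/black marking from web:
web gray
  gateway gray
    worker gray
    worker black
    ingest gray
      queue gray
      queue black
      auth gray
        cdn gray
        cdn black
      auth black
    ingest black
    api gray
      cron gray
        cron→cdn: cdn black — skip
        mailer gray
          mailer→web: web is gray → back edge
Back edge closes the cycle web → gateway → api → cron → mailer → web; its vertices are {api, web, cron, mailer, gateway}.

api, web, cron, mailer, gateway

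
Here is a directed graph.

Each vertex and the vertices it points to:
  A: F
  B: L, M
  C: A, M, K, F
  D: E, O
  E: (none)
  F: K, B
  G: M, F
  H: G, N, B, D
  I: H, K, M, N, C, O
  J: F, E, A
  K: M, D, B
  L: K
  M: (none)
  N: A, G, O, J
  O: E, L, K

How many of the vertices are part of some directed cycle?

A vertex is on a directed cycle iff it belongs to a strongly connected component of size ≥ 2 (or has a self-loop).
The vertices on cycles are {B, D, K, L, O} — 5 in total.

5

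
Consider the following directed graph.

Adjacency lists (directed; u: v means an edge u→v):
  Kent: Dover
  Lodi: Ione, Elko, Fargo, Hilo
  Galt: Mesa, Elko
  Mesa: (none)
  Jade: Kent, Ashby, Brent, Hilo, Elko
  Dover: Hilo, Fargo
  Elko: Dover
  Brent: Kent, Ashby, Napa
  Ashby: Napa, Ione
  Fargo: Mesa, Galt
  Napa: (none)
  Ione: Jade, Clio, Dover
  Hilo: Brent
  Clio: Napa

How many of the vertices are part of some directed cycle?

10

A vertex is on a directed cycle iff it belongs to a strongly connected component of size ≥ 2 (or has a self-loop).
The vertices on cycles are {Elko, Galt, Hilo, Ione, Jade, Kent, Ashby, Brent, Dover, Fargo} — 10 in total.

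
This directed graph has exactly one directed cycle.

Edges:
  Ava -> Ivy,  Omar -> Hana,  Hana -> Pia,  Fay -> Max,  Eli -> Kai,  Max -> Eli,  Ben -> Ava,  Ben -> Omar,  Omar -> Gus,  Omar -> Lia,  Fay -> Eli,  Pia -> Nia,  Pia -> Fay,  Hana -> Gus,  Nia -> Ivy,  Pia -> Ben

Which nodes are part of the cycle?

Ben, Pia, Hana, Omar

DFS with gray/black marking from Pia:
Pia gray
  Nia gray
    Ivy gray
    Ivy black
  Nia black
  Ben gray
    Omar gray
      Lia gray
      Lia black
      Hana gray
        Hana→Pia: Pia is gray → back edge
Back edge closes the cycle Pia → Ben → Omar → Hana → Pia; its vertices are {Ben, Pia, Hana, Omar}.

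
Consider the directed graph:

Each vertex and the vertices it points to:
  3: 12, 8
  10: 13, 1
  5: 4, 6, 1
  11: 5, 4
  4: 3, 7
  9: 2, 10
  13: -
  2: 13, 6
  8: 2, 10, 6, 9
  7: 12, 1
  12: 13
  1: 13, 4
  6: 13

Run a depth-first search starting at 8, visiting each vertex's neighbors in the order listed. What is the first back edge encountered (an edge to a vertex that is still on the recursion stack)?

3->8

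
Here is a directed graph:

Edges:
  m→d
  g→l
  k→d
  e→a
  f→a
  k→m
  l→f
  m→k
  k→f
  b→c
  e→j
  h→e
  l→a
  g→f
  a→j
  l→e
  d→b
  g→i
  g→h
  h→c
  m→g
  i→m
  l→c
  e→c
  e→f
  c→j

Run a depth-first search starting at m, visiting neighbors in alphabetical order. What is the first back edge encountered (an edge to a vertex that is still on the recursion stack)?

DFS from m (visiting neighbors in alphabetical order); mark gray on enter, black on exit:
m gray
  d gray
    b gray
      c gray
        j gray
        j black
      c black
    b black
  d black
  g gray
    f gray
      a gray
        a→j: j black — skip
      a black
    f black
    h gray
      h→c: c black — skip
      e gray
        e→a: a black — skip
        e→c: c black — skip
        e→f: f black — skip
        e→j: j black — skip
      e black
    h black
    i gray
      i→m: m is gray → back edge
First back edge: i → m.

i->m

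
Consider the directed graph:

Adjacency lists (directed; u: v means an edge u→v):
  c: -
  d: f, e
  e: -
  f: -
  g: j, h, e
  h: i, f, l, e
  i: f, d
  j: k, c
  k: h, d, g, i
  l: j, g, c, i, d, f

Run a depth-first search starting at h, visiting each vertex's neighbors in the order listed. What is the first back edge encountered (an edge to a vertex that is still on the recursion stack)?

DFS from h (visiting each vertex's neighbors in the order listed); mark gray on enter, black on exit:
h gray
  i gray
    f gray
    f black
    d gray
      d→f: f black — skip
      e gray
      e black
    d black
  i black
  h→f: f black — skip
  l gray
    j gray
      k gray
        k→h: h is gray → back edge
First back edge: k → h.

k→h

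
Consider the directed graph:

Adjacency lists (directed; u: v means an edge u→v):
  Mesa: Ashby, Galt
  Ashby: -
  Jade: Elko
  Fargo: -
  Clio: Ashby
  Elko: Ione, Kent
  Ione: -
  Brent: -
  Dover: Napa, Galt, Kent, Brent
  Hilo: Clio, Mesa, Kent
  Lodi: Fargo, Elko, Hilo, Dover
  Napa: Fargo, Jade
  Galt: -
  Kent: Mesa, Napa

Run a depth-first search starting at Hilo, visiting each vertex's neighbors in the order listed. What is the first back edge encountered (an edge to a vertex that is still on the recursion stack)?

DFS from Hilo (visiting each vertex's neighbors in the order listed); mark gray on enter, black on exit:
Hilo gray
  Clio gray
    Ashby gray
    Ashby black
  Clio black
  Mesa gray
    Mesa→Ashby: Ashby black — skip
    Galt gray
    Galt black
  Mesa black
  Kent gray
    Kent→Mesa: Mesa black — skip
    Napa gray
      Fargo gray
      Fargo black
      Jade gray
        Elko gray
          Ione gray
          Ione black
          Elko→Kent: Kent is gray → back edge
First back edge: Elko → Kent.

Elko->Kent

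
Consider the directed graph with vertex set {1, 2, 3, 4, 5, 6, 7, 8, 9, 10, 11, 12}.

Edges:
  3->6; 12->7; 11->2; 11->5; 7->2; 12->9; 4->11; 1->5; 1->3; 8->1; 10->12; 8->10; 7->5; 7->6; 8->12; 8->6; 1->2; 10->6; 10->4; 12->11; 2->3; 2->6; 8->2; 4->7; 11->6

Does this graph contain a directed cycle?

No

DFS with white/gray/black marking, starting from 2:
2 gray
  6 gray
  6 black
  3 gray
    3→6: 6 black — skip
  3 black
2 black
1 gray
  1→2: 2 black — skip
  1→3: 3 black — skip
  5 gray
  5 black
1 black
4 gray
  7 gray
    7→2: 2 black — skip
    7→5: 5 black — skip
    7→6: 6 black — skip
  7 black
  11 gray
    11→6: 6 black — skip
    11→2: 2 black — skip
    11→5: 5 black — skip
  11 black
4 black
8 gray
  8→1: 1 black — skip
  8→6: 6 black — skip
  10 gray
    10→6: 6 black — skip
    10→4: 4 black — skip
    12 gray
      12→11: 11 black — skip
      9 gray
      9 black
      12→7: 7 black — skip
    12 black
  10 black
  8→2: 2 black — skip
  8→12: 12 black — skip
8 black
Every edge goes to a white or black vertex — no back edge, so the graph is acyclic.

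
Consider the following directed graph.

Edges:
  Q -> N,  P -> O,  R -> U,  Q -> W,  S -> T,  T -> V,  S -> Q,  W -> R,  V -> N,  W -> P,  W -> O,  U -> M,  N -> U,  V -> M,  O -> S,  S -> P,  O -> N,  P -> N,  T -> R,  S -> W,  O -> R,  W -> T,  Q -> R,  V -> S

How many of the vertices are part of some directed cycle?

A vertex is on a directed cycle iff it belongs to a strongly connected component of size ≥ 2 (or has a self-loop).
The vertices on cycles are {O, P, Q, S, T, V, W} — 7 in total.

7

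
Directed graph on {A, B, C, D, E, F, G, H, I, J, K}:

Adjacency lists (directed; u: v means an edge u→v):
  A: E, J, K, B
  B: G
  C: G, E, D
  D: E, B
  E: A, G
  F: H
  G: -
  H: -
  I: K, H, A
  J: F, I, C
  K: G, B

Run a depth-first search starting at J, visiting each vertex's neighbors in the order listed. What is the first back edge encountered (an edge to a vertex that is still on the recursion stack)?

DFS from J (visiting each vertex's neighbors in the order listed); mark gray on enter, black on exit:
J gray
  F gray
    H gray
    H black
  F black
  I gray
    K gray
      G gray
      G black
      B gray
        B→G: G black — skip
      B black
    K black
    I→H: H black — skip
    A gray
      E gray
        E→A: A is gray → back edge
First back edge: E → A.

E→A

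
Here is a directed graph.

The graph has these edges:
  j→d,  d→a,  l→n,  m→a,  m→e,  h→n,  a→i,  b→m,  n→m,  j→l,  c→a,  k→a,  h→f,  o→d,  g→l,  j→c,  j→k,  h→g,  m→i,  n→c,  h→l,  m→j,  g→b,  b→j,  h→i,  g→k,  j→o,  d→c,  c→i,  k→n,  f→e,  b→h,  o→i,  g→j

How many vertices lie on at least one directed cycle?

A vertex is on a directed cycle iff it belongs to a strongly connected component of size ≥ 2 (or has a self-loop).
The vertices on cycles are {b, g, h, j, k, l, m, n} — 8 in total.

8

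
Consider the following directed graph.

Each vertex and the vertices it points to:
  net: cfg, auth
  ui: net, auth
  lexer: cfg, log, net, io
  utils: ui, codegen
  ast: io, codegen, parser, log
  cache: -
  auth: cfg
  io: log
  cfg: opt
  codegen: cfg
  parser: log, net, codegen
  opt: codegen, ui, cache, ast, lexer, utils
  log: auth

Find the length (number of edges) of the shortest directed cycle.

For each vertex v, BFS finds the shortest path from v back to v.
The shortest such closed walk is opt → lexer → cfg → opt, length 3.

3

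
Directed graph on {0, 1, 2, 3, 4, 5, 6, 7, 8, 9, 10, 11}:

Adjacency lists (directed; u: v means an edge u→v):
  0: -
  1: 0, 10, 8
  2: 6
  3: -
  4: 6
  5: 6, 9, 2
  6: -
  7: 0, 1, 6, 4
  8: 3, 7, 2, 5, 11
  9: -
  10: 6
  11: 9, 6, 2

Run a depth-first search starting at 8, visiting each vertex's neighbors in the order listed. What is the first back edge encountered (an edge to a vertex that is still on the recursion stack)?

1->8

DFS from 8 (visiting each vertex's neighbors in the order listed); mark gray on enter, black on exit:
8 gray
  3 gray
  3 black
  7 gray
    0 gray
    0 black
    1 gray
      1→0: 0 black — skip
      10 gray
        6 gray
        6 black
      10 black
      1→8: 8 is gray → back edge
First back edge: 1 → 8.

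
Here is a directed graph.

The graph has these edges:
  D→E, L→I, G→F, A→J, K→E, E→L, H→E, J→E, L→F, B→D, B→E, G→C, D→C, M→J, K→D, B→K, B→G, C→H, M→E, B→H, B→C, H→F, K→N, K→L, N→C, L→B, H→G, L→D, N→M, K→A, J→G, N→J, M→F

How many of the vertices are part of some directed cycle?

A vertex is on a directed cycle iff it belongs to a strongly connected component of size ≥ 2 (or has a self-loop).
The vertices on cycles are {A, B, C, D, E, G, H, J, K, L, M, N} — 12 in total.

12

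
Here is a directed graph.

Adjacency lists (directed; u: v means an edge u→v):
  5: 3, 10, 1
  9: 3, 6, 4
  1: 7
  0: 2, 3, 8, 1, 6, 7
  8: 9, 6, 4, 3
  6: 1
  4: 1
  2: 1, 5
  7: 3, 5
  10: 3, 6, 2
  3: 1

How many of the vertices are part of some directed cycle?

A vertex is on a directed cycle iff it belongs to a strongly connected component of size ≥ 2 (or has a self-loop).
The vertices on cycles are {1, 2, 3, 5, 6, 7, 10} — 7 in total.

7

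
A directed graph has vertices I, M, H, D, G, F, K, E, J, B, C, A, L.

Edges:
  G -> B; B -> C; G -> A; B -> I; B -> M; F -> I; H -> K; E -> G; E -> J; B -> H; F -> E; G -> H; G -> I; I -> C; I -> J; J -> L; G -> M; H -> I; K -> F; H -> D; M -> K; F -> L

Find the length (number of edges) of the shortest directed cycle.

For each vertex v, BFS finds the shortest path from v back to v.
The shortest such closed walk is G → H → K → F → E → G, length 5.

5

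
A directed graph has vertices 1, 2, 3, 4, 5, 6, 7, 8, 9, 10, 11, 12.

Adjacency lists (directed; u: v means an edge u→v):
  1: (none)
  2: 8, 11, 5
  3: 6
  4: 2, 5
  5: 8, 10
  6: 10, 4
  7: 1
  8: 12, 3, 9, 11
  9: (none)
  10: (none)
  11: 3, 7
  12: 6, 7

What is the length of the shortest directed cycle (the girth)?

5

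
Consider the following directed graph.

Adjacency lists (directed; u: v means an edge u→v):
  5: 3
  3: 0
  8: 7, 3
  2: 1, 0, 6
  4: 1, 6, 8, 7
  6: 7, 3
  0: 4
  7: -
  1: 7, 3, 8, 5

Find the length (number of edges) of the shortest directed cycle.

For each vertex v, BFS finds the shortest path from v back to v.
The shortest such closed walk is 0 → 4 → 8 → 3 → 0, length 4.

4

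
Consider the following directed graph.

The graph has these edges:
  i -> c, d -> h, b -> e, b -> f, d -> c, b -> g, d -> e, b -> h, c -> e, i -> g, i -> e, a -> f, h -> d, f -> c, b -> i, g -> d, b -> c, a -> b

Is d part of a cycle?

d is on a cycle iff d can reach itself via ≥1 edge.
d → h → d — yes.

Yes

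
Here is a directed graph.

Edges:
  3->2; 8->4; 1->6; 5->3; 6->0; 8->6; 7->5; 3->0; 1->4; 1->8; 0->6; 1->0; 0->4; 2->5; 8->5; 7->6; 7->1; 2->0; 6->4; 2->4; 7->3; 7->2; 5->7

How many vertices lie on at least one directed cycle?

8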